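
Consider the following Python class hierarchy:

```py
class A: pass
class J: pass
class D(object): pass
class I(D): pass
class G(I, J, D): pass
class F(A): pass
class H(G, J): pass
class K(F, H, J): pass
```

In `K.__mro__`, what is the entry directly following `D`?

L[K] = K + merge(L[F], L[H], L[J], [F H J])
  take F:  [F A object] + [H G I J D object] + [J object] + [F H J]
  take A:  [A object] + [H G I J D object] + [J object] + [H J]
  take H:  [object] + [H G I J D object] + [J object] + [H J]
  take G:  [object] + [G I J D object] + [J object] + [J]
  take I:  [object] + [I J D object] + [J object] + [J]
  take J:  [object] + [J D object] + [J object] + [J]
  take D:  [object] + [D object] + [object]
  take object:  [object] + [object] + [object]
MRO: K F A H G I J D object
D is at position 7; next is object.

object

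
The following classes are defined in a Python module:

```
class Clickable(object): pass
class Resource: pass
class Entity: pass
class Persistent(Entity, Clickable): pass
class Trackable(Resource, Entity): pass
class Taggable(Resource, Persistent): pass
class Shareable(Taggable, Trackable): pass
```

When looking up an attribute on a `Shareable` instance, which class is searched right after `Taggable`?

L[Shareable] = Shareable + merge(L[Taggable], L[Trackable], [Taggable Trackable])
  take Taggable:  [Taggable Resource Persistent Entity Clickable object] + [Trackable Resource Entity object] + [Taggable Trackable]
  take Trackable:  [Resource Persistent Entity Clickable object] + [Trackable Resource Entity object] + [Trackable]
  take Resource:  [Resource Persistent Entity Clickable object] + [Resource Entity object]
  take Persistent:  [Persistent Entity Clickable object] + [Entity object]
  take Entity:  [Entity Clickable object] + [Entity object]
  take Clickable:  [Clickable object] + [object]
  take object:  [object] + [object]
MRO: Shareable Taggable Trackable Resource Persistent Entity Clickable object
Taggable is at position 1; next is Trackable.

Trackable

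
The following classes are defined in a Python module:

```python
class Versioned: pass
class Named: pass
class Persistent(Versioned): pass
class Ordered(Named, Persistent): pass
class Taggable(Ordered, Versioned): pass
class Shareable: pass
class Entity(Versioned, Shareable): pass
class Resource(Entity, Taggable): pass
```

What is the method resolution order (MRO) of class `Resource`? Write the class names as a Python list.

[Resource, Entity, Taggable, Ordered, Named, Persistent, Versioned, Shareable, object]

L[Resource] = Resource + merge(L[Entity], L[Taggable], [Entity Taggable])
  take Entity:  [Entity Versioned Shareable object] + [Taggable Ordered Named Persistent Versioned object] + [Entity Taggable]
  take Taggable:  [Versioned Shareable object] + [Taggable Ordered Named Persistent Versioned object] + [Taggable]
  take Ordered:  [Versioned Shareable object] + [Ordered Named Persistent Versioned object]
  take Named:  [Versioned Shareable object] + [Named Persistent Versioned object]
  take Persistent:  [Versioned Shareable object] + [Persistent Versioned object]
  take Versioned:  [Versioned Shareable object] + [Versioned object]
  take Shareable:  [Shareable object] + [object]
  take object:  [object] + [object]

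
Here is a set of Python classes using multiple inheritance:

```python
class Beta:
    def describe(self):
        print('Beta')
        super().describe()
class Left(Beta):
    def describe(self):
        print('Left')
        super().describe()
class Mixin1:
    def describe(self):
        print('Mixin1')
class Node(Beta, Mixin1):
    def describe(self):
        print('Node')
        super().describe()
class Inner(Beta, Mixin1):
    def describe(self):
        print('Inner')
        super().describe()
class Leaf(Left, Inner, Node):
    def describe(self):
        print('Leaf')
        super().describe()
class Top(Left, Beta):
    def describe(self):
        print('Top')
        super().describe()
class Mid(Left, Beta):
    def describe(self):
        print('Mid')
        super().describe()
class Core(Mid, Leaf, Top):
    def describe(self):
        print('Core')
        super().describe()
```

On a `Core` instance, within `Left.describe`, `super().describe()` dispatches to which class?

L[Core] = Core + merge(L[Mid], L[Leaf], L[Top], [Mid Leaf Top])
  take Mid:  [Mid Left Beta object] + [Leaf Left Inner Node Beta Mixin1 object] + [Top Left Beta object] + [Mid Leaf Top]
  take Leaf:  [Left Beta object] + [Leaf Left Inner Node Beta Mixin1 object] + [Top Left Beta object] + [Leaf Top]
  take Top:  [Left Beta object] + [Left Inner Node Beta Mixin1 object] + [Top Left Beta object] + [Top]
  take Left:  [Left Beta object] + [Left Inner Node Beta Mixin1 object] + [Left Beta object]
  take Inner:  [Beta object] + [Inner Node Beta Mixin1 object] + [Beta object]
  take Node:  [Beta object] + [Node Beta Mixin1 object] + [Beta object]
  take Beta:  [Beta object] + [Beta Mixin1 object] + [Beta object]
  take Mixin1:  [object] + [Mixin1 object] + [object]
  take object:  [object] + [object] + [object]
MRO: Core Mid Leaf Top Left Inner Node Beta Mixin1 object
super() in Left.describe on a Core instance goes to the class after Left in Core's MRO: Inner.

Inner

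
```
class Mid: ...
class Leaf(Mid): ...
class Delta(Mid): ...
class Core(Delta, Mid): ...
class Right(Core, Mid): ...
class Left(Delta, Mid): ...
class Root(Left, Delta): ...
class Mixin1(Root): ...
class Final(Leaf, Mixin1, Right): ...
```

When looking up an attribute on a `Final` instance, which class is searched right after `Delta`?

L[Final] = Final + merge(L[Leaf], L[Mixin1], L[Right], [Leaf Mixin1 Right])
  take Leaf:  [Leaf Mid object] + [Mixin1 Root Left Delta Mid object] + [Right Core Delta Mid object] + [Leaf Mixin1 Right]
  take Mixin1:  [Mid object] + [Mixin1 Root Left Delta Mid object] + [Right Core Delta Mid object] + [Mixin1 Right]
  take Root:  [Mid object] + [Root Left Delta Mid object] + [Right Core Delta Mid object] + [Right]
  take Left:  [Mid object] + [Left Delta Mid object] + [Right Core Delta Mid object] + [Right]
  take Right:  [Mid object] + [Delta Mid object] + [Right Core Delta Mid object] + [Right]
  take Core:  [Mid object] + [Delta Mid object] + [Core Delta Mid object]
  take Delta:  [Mid object] + [Delta Mid object] + [Delta Mid object]
  take Mid:  [Mid object] + [Mid object] + [Mid object]
  take object:  [object] + [object] + [object]
MRO: Final Leaf Mixin1 Root Left Right Core Delta Mid object
Delta is at position 7; next is Mid.

Mid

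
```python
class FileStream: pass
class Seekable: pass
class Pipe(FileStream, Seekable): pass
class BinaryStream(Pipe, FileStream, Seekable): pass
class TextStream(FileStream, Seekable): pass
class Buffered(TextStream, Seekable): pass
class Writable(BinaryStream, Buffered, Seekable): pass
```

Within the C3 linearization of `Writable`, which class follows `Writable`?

BinaryStream

L[Writable] = Writable + merge(L[BinaryStream], L[Buffered], L[Seekable], [BinaryStream Buffered Seekable])
  take BinaryStream:  [BinaryStream Pipe FileStream Seekable object] + [Buffered TextStream FileStream Seekable object] + [Seekable object] + [BinaryStream Buffered Seekable]
  take Pipe:  [Pipe FileStream Seekable object] + [Buffered TextStream FileStream Seekable object] + [Seekable object] + [Buffered Seekable]
  take Buffered:  [FileStream Seekable object] + [Buffered TextStream FileStream Seekable object] + [Seekable object] + [Buffered Seekable]
  take TextStream:  [FileStream Seekable object] + [TextStream FileStream Seekable object] + [Seekable object] + [Seekable]
  take FileStream:  [FileStream Seekable object] + [FileStream Seekable object] + [Seekable object] + [Seekable]
  take Seekable:  [Seekable object] + [Seekable object] + [Seekable object] + [Seekable]
  take object:  [object] + [object] + [object]
MRO: Writable BinaryStream Pipe Buffered TextStream FileStream Seekable object
Writable is at position 0; next is BinaryStream.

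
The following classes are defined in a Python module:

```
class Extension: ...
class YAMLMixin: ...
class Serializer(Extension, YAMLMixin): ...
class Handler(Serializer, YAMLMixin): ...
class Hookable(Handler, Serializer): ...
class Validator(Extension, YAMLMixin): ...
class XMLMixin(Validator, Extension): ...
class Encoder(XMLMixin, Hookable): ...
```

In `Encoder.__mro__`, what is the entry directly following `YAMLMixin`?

object

L[Encoder] = Encoder + merge(L[XMLMixin], L[Hookable], [XMLMixin Hookable])
  take XMLMixin:  [XMLMixin Validator Extension YAMLMixin object] + [Hookable Handler Serializer Extension YAMLMixin object] + [XMLMixin Hookable]
  take Validator:  [Validator Extension YAMLMixin object] + [Hookable Handler Serializer Extension YAMLMixin object] + [Hookable]
  take Hookable:  [Extension YAMLMixin object] + [Hookable Handler Serializer Extension YAMLMixin object] + [Hookable]
  take Handler:  [Extension YAMLMixin object] + [Handler Serializer Extension YAMLMixin object]
  take Serializer:  [Extension YAMLMixin object] + [Serializer Extension YAMLMixin object]
  take Extension:  [Extension YAMLMixin object] + [Extension YAMLMixin object]
  take YAMLMixin:  [YAMLMixin object] + [YAMLMixin object]
  take object:  [object] + [object]
MRO: Encoder XMLMixin Validator Hookable Handler Serializer Extension YAMLMixin object
YAMLMixin is at position 7; next is object.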